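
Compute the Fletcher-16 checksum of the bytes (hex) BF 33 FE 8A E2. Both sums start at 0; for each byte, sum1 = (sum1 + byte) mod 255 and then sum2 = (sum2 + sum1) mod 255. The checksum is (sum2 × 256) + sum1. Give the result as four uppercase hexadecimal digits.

805F

Running sums (mod 255):
  after byte 0 (BF): sum1=191, sum2=191
  after byte 1 (33): sum1=242, sum2=178
  after byte 2 (FE): sum1=241, sum2=164
  after byte 3 (8A): sum1=124, sum2=33
  after byte 4 (E2): sum1=95, sum2=128
Checksum = sum2·256 + sum1 = 128·256 + 95 = 32863 = 0x805F.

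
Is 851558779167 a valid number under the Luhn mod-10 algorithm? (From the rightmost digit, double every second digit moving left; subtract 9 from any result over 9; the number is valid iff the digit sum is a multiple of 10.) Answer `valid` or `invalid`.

From the right, keep odd positions and double even positions (subtract 9 from any doubled value over 9):
  doubled (positions 2,4,...): 3 9 5 1 2 7 → sum 27
  kept (positions 1,3,...): 7 1 7 8 5 5 → sum 33
Total = 60.
60 mod 10 = 0, so the number is valid.

valid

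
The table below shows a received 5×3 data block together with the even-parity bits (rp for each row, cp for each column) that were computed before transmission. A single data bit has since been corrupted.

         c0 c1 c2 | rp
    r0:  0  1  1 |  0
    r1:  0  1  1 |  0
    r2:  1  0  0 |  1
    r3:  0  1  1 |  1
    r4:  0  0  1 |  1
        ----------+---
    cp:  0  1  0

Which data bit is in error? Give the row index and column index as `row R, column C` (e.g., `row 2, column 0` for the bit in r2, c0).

row 3, column 0

Recompute each row's even parity and compare to rp:
  r0: data parity 0, sent rp 0 → ok
  r1: data parity 0, sent rp 0 → ok
  r2: data parity 1, sent rp 1 → ok
  r3: data parity 0, sent rp 1 → mismatch
  r4: data parity 1, sent rp 1 → ok
Recompute each column's even parity and compare to cp:
  c0: data parity 1, sent cp 0 → mismatch
  c1: data parity 1, sent cp 1 → ok
  c2: data parity 0, sent cp 0 → ok
Exactly one row (r3) and one column (c0) fail → the flipped bit is at their intersection.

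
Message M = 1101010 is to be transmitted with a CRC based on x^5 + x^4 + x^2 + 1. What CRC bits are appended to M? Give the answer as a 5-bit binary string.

Append 5 zeros: 110101000000. Divide by 110101 (XOR where the leading bit is 1):
  pos 0: 110101 XOR 110101 = 000000
Remainder (last 5 bits) = 00000. This is the CRC / FCS.

00000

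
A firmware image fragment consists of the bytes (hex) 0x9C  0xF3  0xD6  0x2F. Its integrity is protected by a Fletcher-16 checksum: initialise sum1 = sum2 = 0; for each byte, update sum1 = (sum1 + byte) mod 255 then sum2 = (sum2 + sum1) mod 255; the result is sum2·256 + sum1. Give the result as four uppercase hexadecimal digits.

Running sums (mod 255):
  after byte 0 (0x9C): sum1=156, sum2=156
  after byte 1 (0xF3): sum1=144, sum2=45
  after byte 2 (0xD6): sum1=103, sum2=148
  after byte 3 (0x2F): sum1=150, sum2=43
Checksum = sum2·256 + sum1 = 43·256 + 150 = 11158 = 0x2B96.

2B96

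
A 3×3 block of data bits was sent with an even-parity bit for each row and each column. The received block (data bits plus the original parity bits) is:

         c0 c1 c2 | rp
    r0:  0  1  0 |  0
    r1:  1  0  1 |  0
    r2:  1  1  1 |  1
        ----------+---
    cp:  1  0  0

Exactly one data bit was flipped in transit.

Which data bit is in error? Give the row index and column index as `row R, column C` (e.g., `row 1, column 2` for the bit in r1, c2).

row 0, column 0

Recompute each row's even parity and compare to rp:
  r0: data parity 1, sent rp 0 → mismatch
  r1: data parity 0, sent rp 0 → ok
  r2: data parity 1, sent rp 1 → ok
Recompute each column's even parity and compare to cp:
  c0: data parity 0, sent cp 1 → mismatch
  c1: data parity 0, sent cp 0 → ok
  c2: data parity 0, sent cp 0 → ok
Exactly one row (r0) and one column (c0) fail → the flipped bit is at their intersection.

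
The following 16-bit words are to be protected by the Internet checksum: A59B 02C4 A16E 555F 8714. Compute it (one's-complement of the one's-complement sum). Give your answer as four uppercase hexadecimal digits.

One's-complement addition (fold any carry out of bit 15 back into bit 0):
  0xA59B + 0x02C4 = 0x0A85F
  0xA85F + 0xA16E = 0x149CD → wrap carry → 0x49CE
  0x49CE + 0x555F = 0x09F2D
  0x9F2D + 0x8714 = 0x12641 → wrap carry → 0x2642
One's-complement sum = 0x2642.
Checksum = ~0x2642 & 0xFFFF = 0xD9BD.

D9BD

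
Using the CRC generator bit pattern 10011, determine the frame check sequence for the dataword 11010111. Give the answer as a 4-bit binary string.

Append 4 zeros: 110101110000. Divide by 10011 (XOR where the leading bit is 1):
  pos 0: 11010 XOR 10011 = 01001
  pos 1: 10011 XOR 10011 = 00000
  pos 6: 11000 XOR 10011 = 01011
  pos 7: 10110 XOR 10011 = 00101
Remainder (last 4 bits) = 0101. This is the CRC / FCS.

0101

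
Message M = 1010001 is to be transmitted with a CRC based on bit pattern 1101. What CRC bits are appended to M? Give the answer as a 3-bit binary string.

Append 3 zeros: 1010001000. Divide by 1101 (XOR where the leading bit is 1):
  pos 0: 1010 XOR 1101 = 0111
  pos 1: 1110 XOR 1101 = 0011
  pos 3: 1101 XOR 1101 = 0000
Remainder (last 3 bits) = 000. This is the CRC / FCS.

000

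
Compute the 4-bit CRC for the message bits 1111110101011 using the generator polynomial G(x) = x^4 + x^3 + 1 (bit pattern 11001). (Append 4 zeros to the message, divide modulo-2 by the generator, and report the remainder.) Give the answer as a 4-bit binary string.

0111

Append 4 zeros: 11111101010110000. Divide by 11001 (XOR where the leading bit is 1):
  pos 0: 11111 XOR 11001 = 00110
  pos 2: 11010 XOR 11001 = 00011
  pos 5: 11101 XOR 11001 = 00100
  pos 7: 10001 XOR 11001 = 01000
  pos 8: 10001 XOR 11001 = 01000
  pos 9: 10000 XOR 11001 = 01001
  pos 10: 10010 XOR 11001 = 01011
  pos 11: 10110 XOR 11001 = 01111
  pos 12: 11110 XOR 11001 = 00111
Remainder (last 4 bits) = 0111. This is the CRC / FCS.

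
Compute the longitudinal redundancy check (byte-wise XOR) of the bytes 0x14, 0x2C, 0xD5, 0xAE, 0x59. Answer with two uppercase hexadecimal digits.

1A

XOR the bytes together:
  start with 0x14
  0x14 ⊕ 0x2C = 0x38
  0x38 ⊕ 0xD5 = 0xED
  0xED ⊕ 0xAE = 0x43
  0x43 ⊕ 0x59 = 0x1A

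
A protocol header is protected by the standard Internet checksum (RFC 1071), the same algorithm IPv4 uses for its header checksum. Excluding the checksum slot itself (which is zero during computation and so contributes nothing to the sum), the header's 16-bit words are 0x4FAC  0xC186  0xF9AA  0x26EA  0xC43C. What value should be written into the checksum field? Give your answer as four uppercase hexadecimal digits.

09FB

One's-complement addition (fold any carry out of bit 15 back into bit 0):
  0x4FAC + 0xC186 = 0x11132 → wrap carry → 0x1133
  0x1133 + 0xF9AA = 0x10ADD → wrap carry → 0x0ADE
  0x0ADE + 0x26EA = 0x031C8
  0x31C8 + 0xC43C = 0x0F604
One's-complement sum = 0xF604.
Checksum = ~0xF604 & 0xFFFF = 0x09FB.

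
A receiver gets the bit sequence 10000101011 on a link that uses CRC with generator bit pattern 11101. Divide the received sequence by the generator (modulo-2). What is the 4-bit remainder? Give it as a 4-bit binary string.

0100

Modulo-2 division of 10000101011 by 11101:
  pos 0: 10000 XOR 11101 = 01101
  pos 1: 11011 XOR 11101 = 00110
  pos 3: 11001 XOR 11101 = 00100
  pos 5: 10001 XOR 11101 = 01100
  pos 6: 11001 XOR 11101 = 00100
Remainder = 0100 (nonzero — an error is detected).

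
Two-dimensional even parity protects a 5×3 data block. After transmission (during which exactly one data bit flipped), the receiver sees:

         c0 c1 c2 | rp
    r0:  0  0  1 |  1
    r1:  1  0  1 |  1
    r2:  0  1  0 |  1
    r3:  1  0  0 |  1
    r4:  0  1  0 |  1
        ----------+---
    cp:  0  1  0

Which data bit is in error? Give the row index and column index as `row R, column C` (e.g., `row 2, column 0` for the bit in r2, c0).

Recompute each row's even parity and compare to rp:
  r0: data parity 1, sent rp 1 → ok
  r1: data parity 0, sent rp 1 → mismatch
  r2: data parity 1, sent rp 1 → ok
  r3: data parity 1, sent rp 1 → ok
  r4: data parity 1, sent rp 1 → ok
Recompute each column's even parity and compare to cp:
  c0: data parity 0, sent cp 0 → ok
  c1: data parity 0, sent cp 1 → mismatch
  c2: data parity 0, sent cp 0 → ok
Exactly one row (r1) and one column (c1) fail → the flipped bit is at their intersection.

row 1, column 1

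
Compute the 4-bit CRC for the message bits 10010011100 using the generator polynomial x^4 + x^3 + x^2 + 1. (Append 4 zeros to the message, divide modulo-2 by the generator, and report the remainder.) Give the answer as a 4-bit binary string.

0001

Append 4 zeros: 100100111000000. Divide by 11101 (XOR where the leading bit is 1):
  pos 0: 10010 XOR 11101 = 01111
  pos 1: 11110 XOR 11101 = 00011
  pos 4: 11111 XOR 11101 = 00010
  pos 7: 10000 XOR 11101 = 01101
  pos 8: 11010 XOR 11101 = 00111
  pos 10: 11100 XOR 11101 = 00001
Remainder (last 4 bits) = 0001. This is the CRC / FCS.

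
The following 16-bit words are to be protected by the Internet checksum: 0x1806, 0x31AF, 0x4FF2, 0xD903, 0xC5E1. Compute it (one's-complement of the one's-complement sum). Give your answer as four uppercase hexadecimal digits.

C772

One's-complement addition (fold any carry out of bit 15 back into bit 0):
  0x1806 + 0x31AF = 0x049B5
  0x49B5 + 0x4FF2 = 0x099A7
  0x99A7 + 0xD903 = 0x172AA → wrap carry → 0x72AB
  0x72AB + 0xC5E1 = 0x1388C → wrap carry → 0x388D
One's-complement sum = 0x388D.
Checksum = ~0x388D & 0xFFFF = 0xC772.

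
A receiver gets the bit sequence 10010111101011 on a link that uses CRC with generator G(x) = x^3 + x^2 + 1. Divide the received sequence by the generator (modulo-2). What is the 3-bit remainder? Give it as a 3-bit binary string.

011

Modulo-2 division of 10010111101011 by 1101:
  pos 0: 1001 XOR 1101 = 0100
  pos 1: 1000 XOR 1101 = 0101
  pos 2: 1011 XOR 1101 = 0110
  pos 3: 1101 XOR 1101 = 0000
  pos 7: 1101 XOR 1101 = 0000
Remainder = 011 (nonzero — an error is detected).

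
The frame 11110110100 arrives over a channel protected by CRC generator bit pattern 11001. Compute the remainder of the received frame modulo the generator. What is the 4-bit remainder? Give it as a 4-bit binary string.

Modulo-2 division of 11110110100 by 11001:
  pos 0: 11110 XOR 11001 = 00111
  pos 2: 11111 XOR 11001 = 00110
  pos 4: 11001 XOR 11001 = 00000
Remainder = 0000 (zero — the frame passes the CRC check).

0000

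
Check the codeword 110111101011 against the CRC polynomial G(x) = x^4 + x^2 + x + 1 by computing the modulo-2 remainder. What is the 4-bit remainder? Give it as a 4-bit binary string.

0010

Modulo-2 division of 110111101011 by 10111:
  pos 0: 11011 XOR 10111 = 01100
  pos 1: 11001 XOR 10111 = 01110
  pos 2: 11101 XOR 10111 = 01010
  pos 3: 10100 XOR 10111 = 00011
  pos 6: 11101 XOR 10111 = 01010
  pos 7: 10101 XOR 10111 = 00010
Remainder = 0010 (nonzero — an error is detected).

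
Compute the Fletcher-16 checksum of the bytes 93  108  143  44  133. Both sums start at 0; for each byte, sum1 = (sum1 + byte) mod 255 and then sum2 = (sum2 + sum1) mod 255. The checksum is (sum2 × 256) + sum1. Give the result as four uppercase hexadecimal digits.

Running sums (mod 255):
  after byte 0 (93): sum1=93, sum2=93
  after byte 1 (108): sum1=201, sum2=39
  after byte 2 (143): sum1=89, sum2=128
  after byte 3 (44): sum1=133, sum2=6
  after byte 4 (133): sum1=11, sum2=17
Checksum = sum2·256 + sum1 = 17·256 + 11 = 4363 = 0x110B.

110B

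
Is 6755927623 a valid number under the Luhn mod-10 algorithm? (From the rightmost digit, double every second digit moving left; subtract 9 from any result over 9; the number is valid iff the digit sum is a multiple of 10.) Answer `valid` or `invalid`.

invalid

From the right, keep odd positions and double even positions (subtract 9 from any doubled value over 9):
  doubled (positions 2,4,...): 4 5 9 1 3 → sum 22
  kept (positions 1,3,...): 3 6 2 5 7 → sum 23
Total = 45.
45 mod 10 = 5, so the number is invalid.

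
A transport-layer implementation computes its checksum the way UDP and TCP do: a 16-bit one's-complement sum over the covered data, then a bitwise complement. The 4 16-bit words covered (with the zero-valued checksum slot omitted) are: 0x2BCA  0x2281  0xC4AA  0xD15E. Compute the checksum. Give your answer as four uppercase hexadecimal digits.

One's-complement addition (fold any carry out of bit 15 back into bit 0):
  0x2BCA + 0x2281 = 0x04E4B
  0x4E4B + 0xC4AA = 0x112F5 → wrap carry → 0x12F6
  0x12F6 + 0xD15E = 0x0E454
One's-complement sum = 0xE454.
Checksum = ~0xE454 & 0xFFFF = 0x1BAB.

1BAB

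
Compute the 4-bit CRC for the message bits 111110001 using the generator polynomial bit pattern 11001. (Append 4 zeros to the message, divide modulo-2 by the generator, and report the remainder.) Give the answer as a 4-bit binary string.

0110

Append 4 zeros: 1111100010000. Divide by 11001 (XOR where the leading bit is 1):
  pos 0: 11111 XOR 11001 = 00110
  pos 2: 11000 XOR 11001 = 00001
  pos 6: 10100 XOR 11001 = 01101
  pos 7: 11010 XOR 11001 = 00011
Remainder (last 4 bits) = 0110. This is the CRC / FCS.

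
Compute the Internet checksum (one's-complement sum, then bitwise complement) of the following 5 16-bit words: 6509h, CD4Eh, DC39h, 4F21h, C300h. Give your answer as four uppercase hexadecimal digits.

DF4B

One's-complement addition (fold any carry out of bit 15 back into bit 0):
  0x6509 + 0xCD4E = 0x13257 → wrap carry → 0x3258
  0x3258 + 0xDC39 = 0x10E91 → wrap carry → 0x0E92
  0x0E92 + 0x4F21 = 0x05DB3
  0x5DB3 + 0xC300 = 0x120B3 → wrap carry → 0x20B4
One's-complement sum = 0x20B4.
Checksum = ~0x20B4 & 0xFFFF = 0xDF4B.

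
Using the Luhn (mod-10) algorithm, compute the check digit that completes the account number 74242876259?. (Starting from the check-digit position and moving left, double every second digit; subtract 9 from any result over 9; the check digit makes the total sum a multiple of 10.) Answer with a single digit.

2

Partial digits right→left: 9 5 2 6 7 8 2 4 2 4 7
Double every second digit counting from the check-digit position (so the 1st, 3rd, 5th, ... of the partial from the right).
  doubled (with −9 where >9): 9 4 5 4 4 5 → sum 31
  kept as-is: 5 6 8 4 4 → sum 27
Total = 31 + 27 = 58.
Check digit = (10 − (58 mod 10)) mod 10 = 2.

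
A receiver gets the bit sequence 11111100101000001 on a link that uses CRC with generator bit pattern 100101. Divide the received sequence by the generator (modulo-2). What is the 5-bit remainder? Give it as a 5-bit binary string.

Modulo-2 division of 11111100101000001 by 100101:
  pos 0: 111111 XOR 100101 = 011010
  pos 1: 110100 XOR 100101 = 010001
  pos 2: 100010 XOR 100101 = 000111
  pos 5: 111101 XOR 100101 = 011000
  pos 6: 110000 XOR 100101 = 010101
  pos 7: 101010 XOR 100101 = 001111
  pos 9: 111100 XOR 100101 = 011001
  pos 10: 110010 XOR 100101 = 010111
  pos 11: 101111 XOR 100101 = 001010
Remainder = 01010 (nonzero — an error is detected).

01010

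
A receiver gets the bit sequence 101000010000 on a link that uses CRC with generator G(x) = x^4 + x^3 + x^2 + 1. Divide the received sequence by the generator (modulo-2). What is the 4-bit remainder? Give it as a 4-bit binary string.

Modulo-2 division of 101000010000 by 11101:
  pos 0: 10100 XOR 11101 = 01001
  pos 1: 10010 XOR 11101 = 01111
  pos 2: 11110 XOR 11101 = 00011
  pos 5: 11100 XOR 11101 = 00001
Remainder = 0100 (nonzero — an error is detected).

0100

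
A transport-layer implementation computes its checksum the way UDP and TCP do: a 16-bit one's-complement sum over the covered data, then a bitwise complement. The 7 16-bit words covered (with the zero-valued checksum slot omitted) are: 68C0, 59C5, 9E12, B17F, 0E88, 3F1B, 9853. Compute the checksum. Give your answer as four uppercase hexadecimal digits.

One's-complement addition (fold any carry out of bit 15 back into bit 0):
  0x68C0 + 0x59C5 = 0x0C285
  0xC285 + 0x9E12 = 0x16097 → wrap carry → 0x6098
  0x6098 + 0xB17F = 0x11217 → wrap carry → 0x1218
  0x1218 + 0x0E88 = 0x020A0
  0x20A0 + 0x3F1B = 0x05FBB
  0x5FBB + 0x9853 = 0x0F80E
One's-complement sum = 0xF80E.
Checksum = ~0xF80E & 0xFFFF = 0x07F1.

07F1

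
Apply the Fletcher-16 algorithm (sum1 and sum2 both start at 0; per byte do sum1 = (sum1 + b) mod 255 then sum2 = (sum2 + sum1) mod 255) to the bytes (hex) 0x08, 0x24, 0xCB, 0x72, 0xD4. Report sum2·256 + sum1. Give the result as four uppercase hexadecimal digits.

Running sums (mod 255):
  after byte 0 (0x08): sum1=8, sum2=8
  after byte 1 (0x24): sum1=44, sum2=52
  after byte 2 (0xCB): sum1=247, sum2=44
  after byte 3 (0x72): sum1=106, sum2=150
  after byte 4 (0xD4): sum1=63, sum2=213
Checksum = sum2·256 + sum1 = 213·256 + 63 = 54591 = 0xD53F.

D53F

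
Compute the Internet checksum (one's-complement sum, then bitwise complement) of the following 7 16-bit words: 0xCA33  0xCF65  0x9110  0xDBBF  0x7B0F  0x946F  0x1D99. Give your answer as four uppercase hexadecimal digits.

One's-complement addition (fold any carry out of bit 15 back into bit 0):
  0xCA33 + 0xCF65 = 0x19998 → wrap carry → 0x9999
  0x9999 + 0x9110 = 0x12AA9 → wrap carry → 0x2AAA
  0x2AAA + 0xDBBF = 0x10669 → wrap carry → 0x066A
  0x066A + 0x7B0F = 0x08179
  0x8179 + 0x946F = 0x115E8 → wrap carry → 0x15E9
  0x15E9 + 0x1D99 = 0x03382
One's-complement sum = 0x3382.
Checksum = ~0x3382 & 0xFFFF = 0xCC7D.

CC7D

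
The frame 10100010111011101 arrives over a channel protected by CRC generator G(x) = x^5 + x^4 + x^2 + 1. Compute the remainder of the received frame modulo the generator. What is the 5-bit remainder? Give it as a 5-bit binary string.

00000

Modulo-2 division of 10100010111011101 by 110101:
  pos 0: 101000 XOR 110101 = 011101
  pos 1: 111011 XOR 110101 = 001110
  pos 3: 111001 XOR 110101 = 001100
  pos 5: 110011 XOR 110101 = 000110
  pos 8: 110011 XOR 110101 = 000110
  pos 11: 110101 XOR 110101 = 000000
Remainder = 00000 (zero — the frame passes the CRC check).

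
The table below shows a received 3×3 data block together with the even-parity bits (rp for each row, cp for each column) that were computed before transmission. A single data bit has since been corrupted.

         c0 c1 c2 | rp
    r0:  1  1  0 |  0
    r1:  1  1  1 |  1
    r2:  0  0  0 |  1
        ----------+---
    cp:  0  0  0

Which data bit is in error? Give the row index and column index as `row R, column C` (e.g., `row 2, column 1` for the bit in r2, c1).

Recompute each row's even parity and compare to rp:
  r0: data parity 0, sent rp 0 → ok
  r1: data parity 1, sent rp 1 → ok
  r2: data parity 0, sent rp 1 → mismatch
Recompute each column's even parity and compare to cp:
  c0: data parity 0, sent cp 0 → ok
  c1: data parity 0, sent cp 0 → ok
  c2: data parity 1, sent cp 0 → mismatch
Exactly one row (r2) and one column (c2) fail → the flipped bit is at their intersection.

row 2, column 2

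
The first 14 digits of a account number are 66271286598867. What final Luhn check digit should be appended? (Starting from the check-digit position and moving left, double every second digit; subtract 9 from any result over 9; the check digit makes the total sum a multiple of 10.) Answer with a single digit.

8

Partial digits right→left: 7 6 8 8 9 5 6 8 2 1 7 2 6 6
Double every second digit counting from the check-digit position (so the 1st, 3rd, 5th, ... of the partial from the right).
  doubled (with −9 where >9): 5 7 9 3 4 5 3 → sum 36
  kept as-is: 6 8 5 8 1 2 6 → sum 36
Total = 36 + 36 = 72.
Check digit = (10 − (72 mod 10)) mod 10 = 8.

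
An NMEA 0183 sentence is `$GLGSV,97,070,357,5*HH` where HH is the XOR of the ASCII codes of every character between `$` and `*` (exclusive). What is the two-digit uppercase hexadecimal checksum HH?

XOR the ASCII codes of the payload characters:
  'G' = 0x47 → acc = 0x47
  'L' = 0x4C → acc = 0x0B
  'G' = 0x47 → acc = 0x4C
  'S' = 0x53 → acc = 0x1F
  'V' = 0x56 → acc = 0x49
  ',' = 0x2C → acc = 0x65
  '9' = 0x39 → acc = 0x5C
  '7' = 0x37 → acc = 0x6B
  ',' = 0x2C → acc = 0x47
  '0' = 0x30 → acc = 0x77
  '7' = 0x37 → acc = 0x40
  '0' = 0x30 → acc = 0x70
  ',' = 0x2C → acc = 0x5C
  '3' = 0x33 → acc = 0x6F
  '5' = 0x35 → acc = 0x5A
  '7' = 0x37 → acc = 0x6D
  ',' = 0x2C → acc = 0x41
  '5' = 0x35 → acc = 0x74
Checksum = 0x74.

74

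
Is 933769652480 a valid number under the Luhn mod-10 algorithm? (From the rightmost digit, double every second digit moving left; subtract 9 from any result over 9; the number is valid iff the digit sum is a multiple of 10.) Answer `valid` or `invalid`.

valid

From the right, keep odd positions and double even positions (subtract 9 from any doubled value over 9):
  doubled (positions 2,4,...): 7 4 3 3 6 9 → sum 32
  kept (positions 1,3,...): 0 4 5 9 7 3 → sum 28
Total = 60.
60 mod 10 = 0, so the number is valid.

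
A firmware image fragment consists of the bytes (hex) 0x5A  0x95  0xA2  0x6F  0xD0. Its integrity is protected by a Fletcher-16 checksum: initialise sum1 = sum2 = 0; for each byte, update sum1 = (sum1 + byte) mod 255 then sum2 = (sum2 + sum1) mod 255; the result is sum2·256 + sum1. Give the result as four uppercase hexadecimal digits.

B1D2

Running sums (mod 255):
  after byte 0 (0x5A): sum1=90, sum2=90
  after byte 1 (0x95): sum1=239, sum2=74
  after byte 2 (0xA2): sum1=146, sum2=220
  after byte 3 (0x6F): sum1=2, sum2=222
  after byte 4 (0xD0): sum1=210, sum2=177
Checksum = sum2·256 + sum1 = 177·256 + 210 = 45522 = 0xB1D2.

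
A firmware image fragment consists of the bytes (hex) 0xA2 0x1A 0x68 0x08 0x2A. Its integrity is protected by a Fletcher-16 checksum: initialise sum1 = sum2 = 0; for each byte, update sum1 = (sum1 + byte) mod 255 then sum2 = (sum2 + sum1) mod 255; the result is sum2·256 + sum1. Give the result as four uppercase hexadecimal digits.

Running sums (mod 255):
  after byte 0 (0xA2): sum1=162, sum2=162
  after byte 1 (0x1A): sum1=188, sum2=95
  after byte 2 (0x68): sum1=37, sum2=132
  after byte 3 (0x08): sum1=45, sum2=177
  after byte 4 (0x2A): sum1=87, sum2=9
Checksum = sum2·256 + sum1 = 9·256 + 87 = 2391 = 0x0957.

0957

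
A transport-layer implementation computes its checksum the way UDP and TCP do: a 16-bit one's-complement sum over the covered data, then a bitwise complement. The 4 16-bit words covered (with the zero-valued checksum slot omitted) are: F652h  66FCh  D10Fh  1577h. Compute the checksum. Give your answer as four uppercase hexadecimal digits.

One's-complement addition (fold any carry out of bit 15 back into bit 0):
  0xF652 + 0x66FC = 0x15D4E → wrap carry → 0x5D4F
  0x5D4F + 0xD10F = 0x12E5E → wrap carry → 0x2E5F
  0x2E5F + 0x1577 = 0x043D6
One's-complement sum = 0x43D6.
Checksum = ~0x43D6 & 0xFFFF = 0xBC29.

BC29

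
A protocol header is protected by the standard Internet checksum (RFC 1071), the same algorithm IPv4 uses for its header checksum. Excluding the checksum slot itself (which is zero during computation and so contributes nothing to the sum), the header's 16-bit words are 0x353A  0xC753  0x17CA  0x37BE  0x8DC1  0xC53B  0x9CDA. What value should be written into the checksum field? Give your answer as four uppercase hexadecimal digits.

C411

One's-complement addition (fold any carry out of bit 15 back into bit 0):
  0x353A + 0xC753 = 0x0FC8D
  0xFC8D + 0x17CA = 0x11457 → wrap carry → 0x1458
  0x1458 + 0x37BE = 0x04C16
  0x4C16 + 0x8DC1 = 0x0D9D7
  0xD9D7 + 0xC53B = 0x19F12 → wrap carry → 0x9F13
  0x9F13 + 0x9CDA = 0x13BED → wrap carry → 0x3BEE
One's-complement sum = 0x3BEE.
Checksum = ~0x3BEE & 0xFFFF = 0xC411.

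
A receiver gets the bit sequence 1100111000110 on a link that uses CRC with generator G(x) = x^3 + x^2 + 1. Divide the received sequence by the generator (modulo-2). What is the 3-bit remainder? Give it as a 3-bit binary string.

111

Modulo-2 division of 1100111000110 by 1101:
  pos 0: 1100 XOR 1101 = 0001
  pos 3: 1111 XOR 1101 = 0010
  pos 5: 1000 XOR 1101 = 0101
  pos 6: 1010 XOR 1101 = 0111
  pos 7: 1111 XOR 1101 = 0010
  pos 9: 1010 XOR 1101 = 0111
Remainder = 111 (nonzero — an error is detected).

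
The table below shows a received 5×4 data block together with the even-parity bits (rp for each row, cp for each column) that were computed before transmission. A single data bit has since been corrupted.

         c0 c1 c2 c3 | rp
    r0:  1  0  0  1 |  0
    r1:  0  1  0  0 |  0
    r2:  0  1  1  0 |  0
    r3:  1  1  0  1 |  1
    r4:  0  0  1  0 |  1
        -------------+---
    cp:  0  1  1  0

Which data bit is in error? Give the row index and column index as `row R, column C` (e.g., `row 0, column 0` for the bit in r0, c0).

Recompute each row's even parity and compare to rp:
  r0: data parity 0, sent rp 0 → ok
  r1: data parity 1, sent rp 0 → mismatch
  r2: data parity 0, sent rp 0 → ok
  r3: data parity 1, sent rp 1 → ok
  r4: data parity 1, sent rp 1 → ok
Recompute each column's even parity and compare to cp:
  c0: data parity 0, sent cp 0 → ok
  c1: data parity 1, sent cp 1 → ok
  c2: data parity 0, sent cp 1 → mismatch
  c3: data parity 0, sent cp 0 → ok
Exactly one row (r1) and one column (c2) fail → the flipped bit is at their intersection.

row 1, column 2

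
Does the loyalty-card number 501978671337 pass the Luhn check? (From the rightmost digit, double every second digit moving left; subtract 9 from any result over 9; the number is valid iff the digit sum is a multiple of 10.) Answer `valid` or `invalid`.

invalid

From the right, keep odd positions and double even positions (subtract 9 from any doubled value over 9):
  doubled (positions 2,4,...): 6 2 3 5 2 1 → sum 19
  kept (positions 1,3,...): 7 3 7 8 9 0 → sum 34
Total = 53.
53 mod 10 = 3, so the number is invalid.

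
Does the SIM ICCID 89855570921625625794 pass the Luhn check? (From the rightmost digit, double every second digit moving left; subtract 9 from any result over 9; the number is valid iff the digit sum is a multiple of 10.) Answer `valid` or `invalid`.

From the right, keep odd positions and double even positions (subtract 9 from any doubled value over 9):
  doubled (positions 2,4,...): 9 1 3 4 2 9 5 1 7 7 → sum 48
  kept (positions 1,3,...): 4 7 2 5 6 2 0 5 5 9 → sum 45
Total = 93.
93 mod 10 = 3, so the number is invalid.

invalid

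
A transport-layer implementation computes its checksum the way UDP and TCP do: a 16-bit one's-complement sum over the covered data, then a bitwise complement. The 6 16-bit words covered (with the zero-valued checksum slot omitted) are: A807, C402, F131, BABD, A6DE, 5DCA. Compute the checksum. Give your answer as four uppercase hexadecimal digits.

One's-complement addition (fold any carry out of bit 15 back into bit 0):
  0xA807 + 0xC402 = 0x16C09 → wrap carry → 0x6C0A
  0x6C0A + 0xF131 = 0x15D3B → wrap carry → 0x5D3C
  0x5D3C + 0xBABD = 0x117F9 → wrap carry → 0x17FA
  0x17FA + 0xA6DE = 0x0BED8
  0xBED8 + 0x5DCA = 0x11CA2 → wrap carry → 0x1CA3
One's-complement sum = 0x1CA3.
Checksum = ~0x1CA3 & 0xFFFF = 0xE35C.

E35C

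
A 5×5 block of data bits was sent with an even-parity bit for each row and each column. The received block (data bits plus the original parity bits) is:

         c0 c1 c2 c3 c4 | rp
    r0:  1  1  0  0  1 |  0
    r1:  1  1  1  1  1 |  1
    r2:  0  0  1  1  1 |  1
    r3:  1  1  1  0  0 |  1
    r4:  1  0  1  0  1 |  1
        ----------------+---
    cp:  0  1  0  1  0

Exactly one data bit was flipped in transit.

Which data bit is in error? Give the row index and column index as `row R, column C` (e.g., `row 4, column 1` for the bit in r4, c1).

row 0, column 3

Recompute each row's even parity and compare to rp:
  r0: data parity 1, sent rp 0 → mismatch
  r1: data parity 1, sent rp 1 → ok
  r2: data parity 1, sent rp 1 → ok
  r3: data parity 1, sent rp 1 → ok
  r4: data parity 1, sent rp 1 → ok
Recompute each column's even parity and compare to cp:
  c0: data parity 0, sent cp 0 → ok
  c1: data parity 1, sent cp 1 → ok
  c2: data parity 0, sent cp 0 → ok
  c3: data parity 0, sent cp 1 → mismatch
  c4: data parity 0, sent cp 0 → ok
Exactly one row (r0) and one column (c3) fail → the flipped bit is at their intersection.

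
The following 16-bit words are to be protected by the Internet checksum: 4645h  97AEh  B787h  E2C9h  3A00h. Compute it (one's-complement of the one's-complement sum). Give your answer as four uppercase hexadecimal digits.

One's-complement addition (fold any carry out of bit 15 back into bit 0):
  0x4645 + 0x97AE = 0x0DDF3
  0xDDF3 + 0xB787 = 0x1957A → wrap carry → 0x957B
  0x957B + 0xE2C9 = 0x17844 → wrap carry → 0x7845
  0x7845 + 0x3A00 = 0x0B245
One's-complement sum = 0xB245.
Checksum = ~0xB245 & 0xFFFF = 0x4DBA.

4DBA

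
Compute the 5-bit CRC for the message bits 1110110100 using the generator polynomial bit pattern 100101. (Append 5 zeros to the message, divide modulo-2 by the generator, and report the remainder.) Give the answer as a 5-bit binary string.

10000

Append 5 zeros: 111011010000000. Divide by 100101 (XOR where the leading bit is 1):
  pos 0: 111011 XOR 100101 = 011110
  pos 1: 111100 XOR 100101 = 011001
  pos 2: 110011 XOR 100101 = 010110
  pos 3: 101100 XOR 100101 = 001001
  pos 5: 100100 XOR 100101 = 000001
Remainder (last 5 bits) = 10000. This is the CRC / FCS.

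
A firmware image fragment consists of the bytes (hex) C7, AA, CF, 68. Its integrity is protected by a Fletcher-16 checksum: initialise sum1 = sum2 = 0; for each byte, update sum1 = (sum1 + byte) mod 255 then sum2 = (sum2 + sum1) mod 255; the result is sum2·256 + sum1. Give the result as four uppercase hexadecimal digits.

27AA

Running sums (mod 255):
  after byte 0 (C7): sum1=199, sum2=199
  after byte 1 (AA): sum1=114, sum2=58
  after byte 2 (CF): sum1=66, sum2=124
  after byte 3 (68): sum1=170, sum2=39
Checksum = sum2·256 + sum1 = 39·256 + 170 = 10154 = 0x27AA.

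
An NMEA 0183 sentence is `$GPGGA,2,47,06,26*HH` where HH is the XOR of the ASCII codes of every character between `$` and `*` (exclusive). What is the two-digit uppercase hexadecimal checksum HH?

XOR the ASCII codes of the payload characters:
  'G' = 0x47 → acc = 0x47
  'P' = 0x50 → acc = 0x17
  'G' = 0x47 → acc = 0x50
  'G' = 0x47 → acc = 0x17
  'A' = 0x41 → acc = 0x56
  ',' = 0x2C → acc = 0x7A
  '2' = 0x32 → acc = 0x48
  ',' = 0x2C → acc = 0x64
  '4' = 0x34 → acc = 0x50
  '7' = 0x37 → acc = 0x67
  ',' = 0x2C → acc = 0x4B
  '0' = 0x30 → acc = 0x7B
  '6' = 0x36 → acc = 0x4D
  ',' = 0x2C → acc = 0x61
  '2' = 0x32 → acc = 0x53
  '6' = 0x36 → acc = 0x65
Checksum = 0x65.

65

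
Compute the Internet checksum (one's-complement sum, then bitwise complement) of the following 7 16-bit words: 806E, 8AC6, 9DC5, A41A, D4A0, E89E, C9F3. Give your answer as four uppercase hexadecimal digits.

One's-complement addition (fold any carry out of bit 15 back into bit 0):
  0x806E + 0x8AC6 = 0x10B34 → wrap carry → 0x0B35
  0x0B35 + 0x9DC5 = 0x0A8FA
  0xA8FA + 0xA41A = 0x14D14 → wrap carry → 0x4D15
  0x4D15 + 0xD4A0 = 0x121B5 → wrap carry → 0x21B6
  0x21B6 + 0xE89E = 0x10A54 → wrap carry → 0x0A55
  0x0A55 + 0xC9F3 = 0x0D448
One's-complement sum = 0xD448.
Checksum = ~0xD448 & 0xFFFF = 0x2BB7.

2BB7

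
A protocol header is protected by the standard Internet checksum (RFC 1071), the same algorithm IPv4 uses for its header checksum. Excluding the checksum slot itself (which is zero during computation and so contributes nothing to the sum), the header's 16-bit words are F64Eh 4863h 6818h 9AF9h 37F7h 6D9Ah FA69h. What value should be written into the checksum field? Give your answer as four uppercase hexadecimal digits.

One's-complement addition (fold any carry out of bit 15 back into bit 0):
  0xF64E + 0x4863 = 0x13EB1 → wrap carry → 0x3EB2
  0x3EB2 + 0x6818 = 0x0A6CA
  0xA6CA + 0x9AF9 = 0x141C3 → wrap carry → 0x41C4
  0x41C4 + 0x37F7 = 0x079BB
  0x79BB + 0x6D9A = 0x0E755
  0xE755 + 0xFA69 = 0x1E1BE → wrap carry → 0xE1BF
One's-complement sum = 0xE1BF.
Checksum = ~0xE1BF & 0xFFFF = 0x1E40.

1E40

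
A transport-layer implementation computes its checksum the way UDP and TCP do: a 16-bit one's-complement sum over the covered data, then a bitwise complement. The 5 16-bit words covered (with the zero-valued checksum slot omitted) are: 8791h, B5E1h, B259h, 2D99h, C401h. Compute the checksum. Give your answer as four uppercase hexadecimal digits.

1E98

One's-complement addition (fold any carry out of bit 15 back into bit 0):
  0x8791 + 0xB5E1 = 0x13D72 → wrap carry → 0x3D73
  0x3D73 + 0xB259 = 0x0EFCC
  0xEFCC + 0x2D99 = 0x11D65 → wrap carry → 0x1D66
  0x1D66 + 0xC401 = 0x0E167
One's-complement sum = 0xE167.
Checksum = ~0xE167 & 0xFFFF = 0x1E98.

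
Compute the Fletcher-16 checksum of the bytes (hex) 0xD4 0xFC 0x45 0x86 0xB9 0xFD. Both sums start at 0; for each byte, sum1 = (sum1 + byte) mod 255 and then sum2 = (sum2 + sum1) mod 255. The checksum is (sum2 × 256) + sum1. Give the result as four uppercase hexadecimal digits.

Running sums (mod 255):
  after byte 0 (0xD4): sum1=212, sum2=212
  after byte 1 (0xFC): sum1=209, sum2=166
  after byte 2 (0x45): sum1=23, sum2=189
  after byte 3 (0x86): sum1=157, sum2=91
  after byte 4 (0xB9): sum1=87, sum2=178
  after byte 5 (0xFD): sum1=85, sum2=8
Checksum = sum2·256 + sum1 = 8·256 + 85 = 2133 = 0x0855.

0855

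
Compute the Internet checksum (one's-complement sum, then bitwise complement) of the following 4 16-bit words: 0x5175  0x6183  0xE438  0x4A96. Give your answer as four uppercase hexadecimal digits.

One's-complement addition (fold any carry out of bit 15 back into bit 0):
  0x5175 + 0x6183 = 0x0B2F8
  0xB2F8 + 0xE438 = 0x19730 → wrap carry → 0x9731
  0x9731 + 0x4A96 = 0x0E1C7
One's-complement sum = 0xE1C7.
Checksum = ~0xE1C7 & 0xFFFF = 0x1E38.

1E38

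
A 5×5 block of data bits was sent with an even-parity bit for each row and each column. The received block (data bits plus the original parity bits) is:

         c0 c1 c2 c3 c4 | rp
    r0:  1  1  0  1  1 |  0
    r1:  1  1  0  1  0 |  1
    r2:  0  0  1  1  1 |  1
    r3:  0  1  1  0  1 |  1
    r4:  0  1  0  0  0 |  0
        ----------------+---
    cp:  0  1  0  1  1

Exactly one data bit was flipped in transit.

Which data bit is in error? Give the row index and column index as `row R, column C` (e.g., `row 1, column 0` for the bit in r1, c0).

Recompute each row's even parity and compare to rp:
  r0: data parity 0, sent rp 0 → ok
  r1: data parity 1, sent rp 1 → ok
  r2: data parity 1, sent rp 1 → ok
  r3: data parity 1, sent rp 1 → ok
  r4: data parity 1, sent rp 0 → mismatch
Recompute each column's even parity and compare to cp:
  c0: data parity 0, sent cp 0 → ok
  c1: data parity 0, sent cp 1 → mismatch
  c2: data parity 0, sent cp 0 → ok
  c3: data parity 1, sent cp 1 → ok
  c4: data parity 1, sent cp 1 → ok
Exactly one row (r4) and one column (c1) fail → the flipped bit is at their intersection.

row 4, column 1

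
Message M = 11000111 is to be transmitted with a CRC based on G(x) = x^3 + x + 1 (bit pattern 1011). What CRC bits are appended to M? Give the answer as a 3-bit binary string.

101

Append 3 zeros: 11000111000. Divide by 1011 (XOR where the leading bit is 1):
  pos 0: 1100 XOR 1011 = 0111
  pos 1: 1110 XOR 1011 = 0101
  pos 2: 1011 XOR 1011 = 0000
  pos 6: 1100 XOR 1011 = 0111
  pos 7: 1110 XOR 1011 = 0101
Remainder (last 3 bits) = 101. This is the CRC / FCS.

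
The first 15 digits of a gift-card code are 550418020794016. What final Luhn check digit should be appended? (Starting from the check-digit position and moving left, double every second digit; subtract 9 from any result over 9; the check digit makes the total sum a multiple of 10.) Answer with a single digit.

4

Partial digits right→left: 6 1 0 4 9 7 0 2 0 8 1 4 0 5 5
Double every second digit counting from the check-digit position (so the 1st, 3rd, 5th, ... of the partial from the right).
  doubled (with −9 where >9): 3 0 9 0 0 2 0 1 → sum 15
  kept as-is: 1 4 7 2 8 4 5 → sum 31
Total = 15 + 31 = 46.
Check digit = (10 − (46 mod 10)) mod 10 = 4.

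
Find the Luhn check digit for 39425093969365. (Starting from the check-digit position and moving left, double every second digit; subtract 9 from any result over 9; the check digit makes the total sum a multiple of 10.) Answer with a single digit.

Partial digits right→left: 5 6 3 9 6 9 3 9 0 5 2 4 9 3
Double every second digit counting from the check-digit position (so the 1st, 3rd, 5th, ... of the partial from the right).
  doubled (with −9 where >9): 1 6 3 6 0 4 9 → sum 29
  kept as-is: 6 9 9 9 5 4 3 → sum 45
Total = 29 + 45 = 74.
Check digit = (10 − (74 mod 10)) mod 10 = 6.

6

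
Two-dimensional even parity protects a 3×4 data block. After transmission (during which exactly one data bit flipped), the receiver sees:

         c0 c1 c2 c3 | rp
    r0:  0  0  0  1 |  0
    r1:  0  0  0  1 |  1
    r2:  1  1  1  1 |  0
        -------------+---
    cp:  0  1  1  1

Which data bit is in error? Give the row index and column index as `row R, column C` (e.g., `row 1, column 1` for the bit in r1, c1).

Recompute each row's even parity and compare to rp:
  r0: data parity 1, sent rp 0 → mismatch
  r1: data parity 1, sent rp 1 → ok
  r2: data parity 0, sent rp 0 → ok
Recompute each column's even parity and compare to cp:
  c0: data parity 1, sent cp 0 → mismatch
  c1: data parity 1, sent cp 1 → ok
  c2: data parity 1, sent cp 1 → ok
  c3: data parity 1, sent cp 1 → ok
Exactly one row (r0) and one column (c0) fail → the flipped bit is at their intersection.

row 0, column 0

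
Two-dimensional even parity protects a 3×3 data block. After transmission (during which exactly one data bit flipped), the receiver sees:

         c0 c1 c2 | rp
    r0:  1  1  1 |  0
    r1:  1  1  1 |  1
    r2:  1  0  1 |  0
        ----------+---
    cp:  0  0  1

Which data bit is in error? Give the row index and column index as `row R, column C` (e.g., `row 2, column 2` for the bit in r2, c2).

Recompute each row's even parity and compare to rp:
  r0: data parity 1, sent rp 0 → mismatch
  r1: data parity 1, sent rp 1 → ok
  r2: data parity 0, sent rp 0 → ok
Recompute each column's even parity and compare to cp:
  c0: data parity 1, sent cp 0 → mismatch
  c1: data parity 0, sent cp 0 → ok
  c2: data parity 1, sent cp 1 → ok
Exactly one row (r0) and one column (c0) fail → the flipped bit is at their intersection.

row 0, column 0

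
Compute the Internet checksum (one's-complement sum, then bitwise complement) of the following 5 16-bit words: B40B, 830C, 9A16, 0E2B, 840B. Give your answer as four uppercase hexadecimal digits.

9C9A

One's-complement addition (fold any carry out of bit 15 back into bit 0):
  0xB40B + 0x830C = 0x13717 → wrap carry → 0x3718
  0x3718 + 0x9A16 = 0x0D12E
  0xD12E + 0x0E2B = 0x0DF59
  0xDF59 + 0x840B = 0x16364 → wrap carry → 0x6365
One's-complement sum = 0x6365.
Checksum = ~0x6365 & 0xFFFF = 0x9C9A.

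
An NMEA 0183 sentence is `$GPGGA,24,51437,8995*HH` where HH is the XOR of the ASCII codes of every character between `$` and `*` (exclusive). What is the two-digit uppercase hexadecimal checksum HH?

XOR the ASCII codes of the payload characters:
  'G' = 0x47 → acc = 0x47
  'P' = 0x50 → acc = 0x17
  'G' = 0x47 → acc = 0x50
  'G' = 0x47 → acc = 0x17
  'A' = 0x41 → acc = 0x56
  ',' = 0x2C → acc = 0x7A
  '2' = 0x32 → acc = 0x48
  '4' = 0x34 → acc = 0x7C
  ',' = 0x2C → acc = 0x50
  '5' = 0x35 → acc = 0x65
  '1' = 0x31 → acc = 0x54
  '4' = 0x34 → acc = 0x60
  '3' = 0x33 → acc = 0x53
  '7' = 0x37 → acc = 0x64
  ',' = 0x2C → acc = 0x48
  '8' = 0x38 → acc = 0x70
  '9' = 0x39 → acc = 0x49
  '9' = 0x39 → acc = 0x70
  '5' = 0x35 → acc = 0x45
Checksum = 0x45.

45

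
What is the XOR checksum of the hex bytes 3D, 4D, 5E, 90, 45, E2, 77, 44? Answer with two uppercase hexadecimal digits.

2A

XOR the bytes together:
  start with 0x3D
  0x3D ⊕ 0x4D = 0x70
  0x70 ⊕ 0x5E = 0x2E
  0x2E ⊕ 0x90 = 0xBE
  0xBE ⊕ 0x45 = 0xFB
  0xFB ⊕ 0xE2 = 0x19
  0x19 ⊕ 0x77 = 0x6E
  0x6E ⊕ 0x44 = 0x2A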